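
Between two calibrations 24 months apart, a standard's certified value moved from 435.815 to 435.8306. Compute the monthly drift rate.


rate = (v2 - v1) / months
= (435.8306 - 435.815) / 24
= 0.0156 / 24
= 6.5000e-04

6.5000e-04


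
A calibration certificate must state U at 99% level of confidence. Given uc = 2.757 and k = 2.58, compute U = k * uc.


U = k * uc
U = 2.58 * 2.757
U = 7.1131

7.1131


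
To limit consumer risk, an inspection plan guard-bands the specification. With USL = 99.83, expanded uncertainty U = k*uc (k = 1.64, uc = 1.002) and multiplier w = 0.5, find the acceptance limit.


U = k * uc = 1.64 * 1.002 = 1.64328
guard band g = w * U = 0.5 * 1.64328 = 0.82164
AL = USL - g = 99.83 - 0.82164
AL = 99.0084

99.0084


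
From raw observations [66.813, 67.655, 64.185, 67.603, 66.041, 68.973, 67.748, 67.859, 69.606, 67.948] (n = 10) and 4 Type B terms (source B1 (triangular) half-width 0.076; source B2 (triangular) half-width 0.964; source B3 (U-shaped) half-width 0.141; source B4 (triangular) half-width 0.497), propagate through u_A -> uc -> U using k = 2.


mean = (66.813 + 67.655 + 64.185 + 67.603 + 66.041 + 68.973 + 67.748 + 67.859 + 69.606 + 67.948) / 10 = 67.4431
s = sqrt(sum((x - mean)^2)/(n-1)) = 1.5124736
u_A = s / sqrt(n) = 1.5124736 / sqrt(10) = 0.47828615
u_B1 = 0.076 / sqrt(6) = 0.03102687
u_B2 = 0.964 / sqrt(6) = 0.39355135
u_B3 = 0.141 / sqrt(2) = 0.099702056
u_B4 = 0.497 / sqrt(6) = 0.2028994
uc = sqrt(0.47828615^2 + 0.03102687^2 + 0.39355135^2 + 0.099702056^2 + 0.2028994^2) = 0.66008457
U = k * uc = 2 * 0.66008457
U = 1.3202

1.3202


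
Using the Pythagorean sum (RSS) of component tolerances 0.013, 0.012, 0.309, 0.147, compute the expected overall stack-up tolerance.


RSS = sqrt(0.013^2 + 0.012^2 + 0.309^2 + 0.147^2)
= sqrt(0.117403)
= 0.3426

0.3426


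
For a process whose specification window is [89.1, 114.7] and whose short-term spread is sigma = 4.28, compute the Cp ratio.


Cp = (USL - LSL) / (6 * sigma)
= (114.7 - 89.1) / (6 * 4.28)
= 25.6000 / 25.6800
= 0.9969

0.9969


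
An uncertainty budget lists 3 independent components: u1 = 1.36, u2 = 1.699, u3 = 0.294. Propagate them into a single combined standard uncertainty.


uc = sqrt(1.36^2 + 1.699^2 + 0.294^2)
uc = sqrt(4.822637)
uc = 2.1961

2.1961


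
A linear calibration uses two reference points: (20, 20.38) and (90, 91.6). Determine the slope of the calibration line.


slope = (y2 - y1) / (x2 - x1)
= (91.6 - 20.38) / (90 - 20)
= 71.2200 / 70
= 1.0174

1.0174


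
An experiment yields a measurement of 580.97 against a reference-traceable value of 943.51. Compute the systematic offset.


Systematic error = measured - true
= 580.97 - 943.51
= -362.5400

-362.5400


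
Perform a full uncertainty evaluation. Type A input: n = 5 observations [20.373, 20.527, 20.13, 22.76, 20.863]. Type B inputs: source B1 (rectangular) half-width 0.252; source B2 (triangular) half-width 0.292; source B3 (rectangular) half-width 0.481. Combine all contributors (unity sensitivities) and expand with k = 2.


mean = (20.373 + 20.527 + 20.13 + 22.76 + 20.863) / 5 = 20.9306
s = sqrt(sum((x - mean)^2)/(n-1)) = 1.056651
u_A = s / sqrt(n) = 1.056651 / sqrt(5) = 0.47254869
u_B1 = 0.252 / sqrt(3) = 0.14549227
u_B2 = 0.292 / sqrt(6) = 0.1192085
u_B3 = 0.481 / sqrt(3) = 0.27770548
uc = sqrt(0.47254869^2 + 0.14549227^2 + 0.1192085^2 + 0.27770548^2) = 0.57948362
U = k * uc = 2 * 0.57948362
U = 1.1590

1.1590


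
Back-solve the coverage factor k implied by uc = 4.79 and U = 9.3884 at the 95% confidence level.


k = U / uc
k = 9.3884 / 4.79
k = 1.96

1.96


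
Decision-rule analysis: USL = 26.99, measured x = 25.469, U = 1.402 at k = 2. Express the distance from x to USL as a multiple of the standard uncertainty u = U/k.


u = U / k = 1.402 / 2 = 0.701
margin = |USL - x| = |26.99 - 25.469| = 1.521
z = margin / u = 1.521 / 0.701
z = 2.1698

2.1698


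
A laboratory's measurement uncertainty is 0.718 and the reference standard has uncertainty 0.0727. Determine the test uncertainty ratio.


TUR = u_lab / u_ref
= 0.718 / 0.0727
= 9.8762

9.8762


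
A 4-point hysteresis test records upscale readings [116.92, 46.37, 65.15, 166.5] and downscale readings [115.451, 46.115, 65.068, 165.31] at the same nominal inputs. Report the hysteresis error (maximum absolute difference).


|116.92 - 115.451| = 1.4690
|46.37 - 46.115| = 0.2550
|65.15 - 65.068| = 0.0820
|166.5 - 165.31| = 1.1900
hysteresis = max(diffs) = 1.4690

1.4690


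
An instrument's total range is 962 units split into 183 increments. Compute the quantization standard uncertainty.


resolution = range / divisions
resolution = 962 / 183 = 5.2568306
u_res = resolution / (2*sqrt(3))
u_res = 5.2568306 / 3.4641016
u_res = 1.5175

1.5175


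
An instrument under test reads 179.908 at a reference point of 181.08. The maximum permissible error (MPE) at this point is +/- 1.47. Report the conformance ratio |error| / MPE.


e = indication - reference = 179.908 - 181.08 = -1.1720
|e| = 1.1720
ratio = |e| / MPE = 1.1720 / 1.47
ratio = 0.7973

0.7973


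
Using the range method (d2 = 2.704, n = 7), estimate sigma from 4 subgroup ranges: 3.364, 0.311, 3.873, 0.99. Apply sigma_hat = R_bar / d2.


R_bar = (3.364 + 0.311 + 3.873 + 0.99) / 4
R_bar = 8.538 / 4 = 2.1345
sigma_hat = R_bar / d2 = 2.1345 / 2.704 = 0.7894

0.7894


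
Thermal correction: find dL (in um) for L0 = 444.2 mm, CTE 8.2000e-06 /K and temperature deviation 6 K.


dL = L * alpha * dT
= 444.2 * 8.2000e-06 * 6
= 0.0218546 mm
dL_um = 0.0218546 * 1000 = 21.8546 um

21.8546


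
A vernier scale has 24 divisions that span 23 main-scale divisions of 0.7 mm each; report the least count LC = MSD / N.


LC = MSD / n_div
= 0.7 / 24
= 0.0292

0.0292


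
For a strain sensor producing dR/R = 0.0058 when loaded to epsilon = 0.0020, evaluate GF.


GF = (dR/R) / epsilon
= 0.0058 / 0.0020
= 2.9000

2.9000


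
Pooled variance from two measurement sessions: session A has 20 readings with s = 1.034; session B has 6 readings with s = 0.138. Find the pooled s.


s_p = sqrt(((n1-1)*s1^2 + (n2-1)*s2^2) / (n1+n2-2))
numerator = (20-1)*1.034^2 + (6-1)*0.138^2 = 20.313964 + 0.09522 = 20.409184
denominator = 20 + 6 - 2 = 24
s_p^2 = 20.409184 / 24 = 0.85038267
s_p = sqrt(0.85038267) = 0.9222

0.9222


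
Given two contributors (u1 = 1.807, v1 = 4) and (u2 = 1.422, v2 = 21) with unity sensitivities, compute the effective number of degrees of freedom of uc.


uc = sqrt(u1^2 + u2^2) = sqrt(1.807^2 + 1.422^2) = 2.2994201
v_eff = uc^4 / (u1^4/v1 + u2^4/v2)
= 2.2994201^4 / (1.807^4/4 + 1.422^4/21)
= 27.955888 / 2.8601686
v_eff = 9.7742

9.7742


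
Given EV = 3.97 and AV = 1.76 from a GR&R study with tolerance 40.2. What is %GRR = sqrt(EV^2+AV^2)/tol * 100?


GRR = sqrt(EV^2 + AV^2) = sqrt(3.97^2 + 1.76^2) = 4.3426374
%GRR = GRR / tol * 100 = 4.3426374 / 40.2 * 100
%GRR = 10.8026

10.8026


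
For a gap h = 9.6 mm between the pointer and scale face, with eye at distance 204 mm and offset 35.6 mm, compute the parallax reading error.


error = h * offset / d
= 9.6 * 35.6 / 204
= 1.6753

1.6753


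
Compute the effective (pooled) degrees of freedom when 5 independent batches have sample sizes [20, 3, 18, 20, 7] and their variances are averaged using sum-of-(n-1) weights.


nu = sum_i (n_i - 1)
nu = ((20 - 1) + (3 - 1) + (18 - 1) + (20 - 1) + (7 - 1))
nu = 19 + 2 + 17 + 19 + 6
nu = 63

63


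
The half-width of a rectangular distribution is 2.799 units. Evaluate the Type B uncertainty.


u_B = half_width / sqrt(3)
u_B = 2.799 / 1.7320508
u_B = 1.6160

1.6160


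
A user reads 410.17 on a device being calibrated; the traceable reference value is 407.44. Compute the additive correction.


Correction = standard - reading
= 407.44 - 410.17
= -2.7300

-2.7300


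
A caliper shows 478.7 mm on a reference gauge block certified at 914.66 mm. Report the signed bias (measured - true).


Systematic error = measured - true
= 478.7 - 914.66
= -435.9600

-435.9600


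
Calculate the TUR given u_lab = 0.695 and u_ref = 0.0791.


TUR = u_lab / u_ref
= 0.695 / 0.0791
= 8.7863

8.7863


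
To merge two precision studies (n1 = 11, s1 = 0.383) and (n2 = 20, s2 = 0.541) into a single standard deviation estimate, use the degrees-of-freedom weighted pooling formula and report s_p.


s_p = sqrt(((n1-1)*s1^2 + (n2-1)*s2^2) / (n1+n2-2))
numerator = (11-1)*0.383^2 + (20-1)*0.541^2 = 1.46689 + 5.560939 = 7.027829
denominator = 11 + 20 - 2 = 29
s_p^2 = 7.027829 / 29 = 0.24233893
s_p = sqrt(0.24233893) = 0.4923

0.4923


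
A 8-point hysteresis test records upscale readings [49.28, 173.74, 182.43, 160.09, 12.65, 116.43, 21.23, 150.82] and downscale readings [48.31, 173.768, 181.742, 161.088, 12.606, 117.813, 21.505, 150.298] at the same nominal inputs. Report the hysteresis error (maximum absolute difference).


|49.28 - 48.31| = 0.9700
|173.74 - 173.768| = 0.0280
|182.43 - 181.742| = 0.6880
|160.09 - 161.088| = 0.9980
|12.65 - 12.606| = 0.0440
|116.43 - 117.813| = 1.3830
|21.23 - 21.505| = 0.2750
|150.82 - 150.298| = 0.5220
hysteresis = max(diffs) = 1.3830

1.3830


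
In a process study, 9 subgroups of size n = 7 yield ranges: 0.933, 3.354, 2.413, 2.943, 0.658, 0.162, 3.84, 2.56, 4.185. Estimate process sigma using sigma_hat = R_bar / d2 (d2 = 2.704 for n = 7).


R_bar = (0.933 + 3.354 + 2.413 + 2.943 + 0.658 + 0.162 + 3.84 + 2.56 + 4.185) / 9
R_bar = 21.048 / 9 = 2.3386667
sigma_hat = R_bar / d2 = 2.3386667 / 2.704 = 0.8649

0.8649


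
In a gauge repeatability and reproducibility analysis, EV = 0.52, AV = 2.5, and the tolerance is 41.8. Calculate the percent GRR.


GRR = sqrt(EV^2 + AV^2) = sqrt(0.52^2 + 2.5^2) = 2.5535074
%GRR = GRR / tol * 100 = 2.5535074 / 41.8 * 100
%GRR = 6.1089

6.1089


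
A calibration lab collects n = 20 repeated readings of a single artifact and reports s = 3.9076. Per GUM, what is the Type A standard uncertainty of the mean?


u_A = s / sqrt(n)
u_A = 3.9076 / sqrt(20)
u_A = 3.9076 / 4.472136
u_A = 0.8738

0.8738


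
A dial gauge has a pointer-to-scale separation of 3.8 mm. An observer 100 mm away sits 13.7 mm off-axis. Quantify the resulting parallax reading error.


error = h * offset / d
= 3.8 * 13.7 / 100
= 0.5206

0.5206


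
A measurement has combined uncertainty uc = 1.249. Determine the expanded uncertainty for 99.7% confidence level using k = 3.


U = k * uc
U = 3 * 1.249
U = 3.7470

3.7470


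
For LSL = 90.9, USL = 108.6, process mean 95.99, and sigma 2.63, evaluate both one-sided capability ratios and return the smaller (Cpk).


Cpu = (USL - mean) / (3*sigma) = (108.6 - 95.99) / (3*2.63) = 1.5982
Cpl = (mean - LSL) / (3*sigma) = (95.99 - 90.9) / (3*2.63) = 0.6451
Cpk = min(Cpu, Cpl) = 0.6451

0.6451


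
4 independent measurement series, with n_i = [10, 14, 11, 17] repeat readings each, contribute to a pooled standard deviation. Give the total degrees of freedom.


nu = sum_i (n_i - 1)
nu = ((10 - 1) + (14 - 1) + (11 - 1) + (17 - 1))
nu = 9 + 13 + 10 + 16
nu = 48

48


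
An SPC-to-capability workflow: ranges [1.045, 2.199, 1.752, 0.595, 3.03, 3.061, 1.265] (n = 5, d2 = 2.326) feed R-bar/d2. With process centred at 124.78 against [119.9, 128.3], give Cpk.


R_bar = (1.045 + 2.199 + 1.752 + 0.595 + 3.03 + 3.061 + 1.265) / 7 = 1.8495714
sigma = R_bar / d2 = 1.8495714 / 2.326 = 0.79517257
Cp = (USL - LSL)/(6*sigma) = (128.3 - 119.9)/(6*0.79517257) = 1.7606
Cpu = (128.3 - 124.78)/(3*0.79517257) = 1.4756
Cpl = (124.78 - 119.9)/(3*0.79517257) = 2.0457
Cpk = min(Cpu, Cpl) = 1.4756

1.4756


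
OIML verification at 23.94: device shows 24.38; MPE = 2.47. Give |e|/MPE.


e = indication - reference = 24.38 - 23.94 = 0.4400
|e| = 0.4400
ratio = |e| / MPE = 0.4400 / 2.47
ratio = 0.1781

0.1781


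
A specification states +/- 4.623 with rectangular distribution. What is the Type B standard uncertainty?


u_B = half_width / sqrt(3)
u_B = 4.623 / 1.7320508
u_B = 2.6691

2.6691


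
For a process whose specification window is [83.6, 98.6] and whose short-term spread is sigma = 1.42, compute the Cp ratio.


Cp = (USL - LSL) / (6 * sigma)
= (98.6 - 83.6) / (6 * 1.42)
= 15.0000 / 8.5200
= 1.7606

1.7606


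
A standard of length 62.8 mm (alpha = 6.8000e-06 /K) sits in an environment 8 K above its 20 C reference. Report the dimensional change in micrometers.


dL = L * alpha * dT
= 62.8 * 6.8000e-06 * 8
= 0.0034163 mm
dL_um = 0.0034163 * 1000 = 3.4163 um

3.4163


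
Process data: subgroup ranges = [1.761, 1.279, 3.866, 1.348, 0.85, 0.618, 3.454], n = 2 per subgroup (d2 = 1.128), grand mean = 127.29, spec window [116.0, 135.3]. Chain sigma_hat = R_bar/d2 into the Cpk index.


R_bar = (1.761 + 1.279 + 3.866 + 1.348 + 0.85 + 0.618 + 3.454) / 7 = 1.8822857
sigma = R_bar / d2 = 1.8822857 / 1.128 = 1.668693
Cp = (USL - LSL)/(6*sigma) = (135.3 - 116.0)/(6*1.668693) = 1.9277
Cpu = (135.3 - 127.29)/(3*1.668693) = 1.6001
Cpl = (127.29 - 116.0)/(3*1.668693) = 2.2553
Cpk = min(Cpu, Cpl) = 1.6001

1.6001


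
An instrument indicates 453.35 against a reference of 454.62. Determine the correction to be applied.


Correction = standard - reading
= 454.62 - 453.35
= 1.2700

1.2700


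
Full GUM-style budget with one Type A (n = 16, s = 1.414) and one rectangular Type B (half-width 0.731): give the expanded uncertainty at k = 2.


u_A = s / sqrt(n) = 1.414 / sqrt(16) = 0.3535
u_B = half_width / sqrt(3) = 0.731 / sqrt(3) = 0.42204305
uc = sqrt(u_A^2 + u_B^2) = sqrt(0.3535^2 + 0.42204305^2) = 0.55052937
U = k * uc = 2 * 0.55052937
U = 1.1011

1.1011


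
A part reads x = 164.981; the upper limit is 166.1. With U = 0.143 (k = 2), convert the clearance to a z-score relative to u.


u = U / k = 0.143 / 2 = 0.0715
margin = |USL - x| = |166.1 - 164.981| = 1.119
z = margin / u = 1.119 / 0.0715
z = 15.6503

15.6503


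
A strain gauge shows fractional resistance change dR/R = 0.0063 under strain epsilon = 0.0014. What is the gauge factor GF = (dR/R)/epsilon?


GF = (dR/R) / epsilon
= 0.0063 / 0.0014
= 4.5000

4.5000


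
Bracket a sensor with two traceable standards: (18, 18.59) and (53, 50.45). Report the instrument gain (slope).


slope = (y2 - y1) / (x2 - x1)
= (50.45 - 18.59) / (53 - 18)
= 31.8600 / 35
= 0.9103

0.9103


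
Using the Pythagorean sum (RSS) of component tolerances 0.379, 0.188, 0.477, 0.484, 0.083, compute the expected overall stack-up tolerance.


RSS = sqrt(0.379^2 + 0.188^2 + 0.477^2 + 0.484^2 + 0.083^2)
= sqrt(0.647659)
= 0.8048

0.8048


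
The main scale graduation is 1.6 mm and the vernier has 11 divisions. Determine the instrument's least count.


LC = MSD / n_div
= 1.6 / 11
= 0.1455

0.1455


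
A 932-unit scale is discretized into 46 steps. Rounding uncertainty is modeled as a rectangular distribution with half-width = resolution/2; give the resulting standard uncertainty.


resolution = range / divisions
resolution = 932 / 46 = 20.26087
u_res = resolution / (2*sqrt(3))
u_res = 20.26087 / 3.4641016
u_res = 5.8488

5.8488


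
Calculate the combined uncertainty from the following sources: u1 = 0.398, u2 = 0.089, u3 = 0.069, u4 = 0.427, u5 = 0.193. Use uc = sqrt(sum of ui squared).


uc = sqrt(0.398^2 + 0.089^2 + 0.069^2 + 0.427^2 + 0.193^2)
uc = sqrt(0.390664)
uc = 0.6250

0.6250


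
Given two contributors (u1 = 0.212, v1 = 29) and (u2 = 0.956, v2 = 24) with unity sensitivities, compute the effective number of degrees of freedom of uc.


uc = sqrt(u1^2 + u2^2) = sqrt(0.212^2 + 0.956^2) = 0.97922418
v_eff = uc^4 / (u1^4/v1 + u2^4/v2)
= 0.97922418^4 / (0.212^4/29 + 0.956^4/24)
= 0.91945084 / 0.034872946
v_eff = 26.3657

26.3657


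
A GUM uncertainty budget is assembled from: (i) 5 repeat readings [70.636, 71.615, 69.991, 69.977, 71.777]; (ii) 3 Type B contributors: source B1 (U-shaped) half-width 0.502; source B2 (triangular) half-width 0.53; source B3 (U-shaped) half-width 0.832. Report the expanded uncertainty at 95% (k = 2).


mean = (70.636 + 71.615 + 69.991 + 69.977 + 71.777) / 5 = 70.7992
s = sqrt(sum((x - mean)^2)/(n-1)) = 0.86276544
u_A = s / sqrt(n) = 0.86276544 / sqrt(5) = 0.38584043
u_B1 = 0.502 / sqrt(2) = 0.3549676
u_B2 = 0.53 / sqrt(6) = 0.21637159
u_B3 = 0.832 / sqrt(2) = 0.58831284
uc = sqrt(0.38584043^2 + 0.3549676^2 + 0.21637159^2 + 0.58831284^2) = 0.81719245
U = k * uc = 2 * 0.81719245
U = 1.6344

1.6344


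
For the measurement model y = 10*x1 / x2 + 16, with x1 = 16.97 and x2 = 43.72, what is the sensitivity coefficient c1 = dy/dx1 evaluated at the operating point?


y = 10*x1 / x2 + 16
dy/dx1 = 10/x2
Evaluate at x2 = 43.72: c1 = 10 / 43.72
c1 = 0.2287

0.2287


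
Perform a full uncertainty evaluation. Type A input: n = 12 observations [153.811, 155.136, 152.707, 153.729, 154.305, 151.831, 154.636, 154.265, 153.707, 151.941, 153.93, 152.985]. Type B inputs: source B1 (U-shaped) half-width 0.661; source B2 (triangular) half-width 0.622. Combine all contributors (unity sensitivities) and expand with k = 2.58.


mean = (153.811 + 155.136 + 152.707 + 153.729 + 154.305 + 151.831 + 154.636 + 154.265 + 153.707 + 151.941 + 153.93 + 152.985) / 12 = 153.5819167
s = sqrt(sum((x - mean)^2)/(n-1)) = 1.0272091
u_A = s / sqrt(n) = 1.0272091 / sqrt(12) = 0.29652973
u_B1 = 0.661 / sqrt(2) = 0.46739758
u_B2 = 0.622 / sqrt(6) = 0.25393044
uc = sqrt(0.29652973^2 + 0.46739758^2 + 0.25393044^2) = 0.60899183
U = k * uc = 2.58 * 0.60899183
U = 1.5712

1.5712


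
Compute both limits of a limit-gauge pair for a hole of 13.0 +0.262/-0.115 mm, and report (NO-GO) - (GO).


GO = nominal - lower_tol (smallest hole = maximum material condition)
GO = 13.0 - 0.115 = 12.885
NO-GO = nominal + upper_tol (largest hole = least material condition)
NO-GO = 13.0 + 0.262 = 13.262
spread = NO-GO - GO = 13.262 - 12.885 = 0.3770

0.3770


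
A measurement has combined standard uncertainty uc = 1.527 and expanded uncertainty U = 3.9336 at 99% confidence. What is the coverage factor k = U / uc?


k = U / uc
k = 3.9336 / 1.527
k = 2.576

2.576


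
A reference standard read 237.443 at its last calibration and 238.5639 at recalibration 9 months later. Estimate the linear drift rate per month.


rate = (v2 - v1) / months
= (238.5639 - 237.443) / 9
= 1.1209 / 9
= 0.1245

0.1245


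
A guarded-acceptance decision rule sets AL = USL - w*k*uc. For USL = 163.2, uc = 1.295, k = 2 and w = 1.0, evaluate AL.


U = k * uc = 2 * 1.295 = 2.59
guard band g = w * U = 1.0 * 2.59 = 2.59
AL = USL - g = 163.2 - 2.59
AL = 160.6100

160.6100


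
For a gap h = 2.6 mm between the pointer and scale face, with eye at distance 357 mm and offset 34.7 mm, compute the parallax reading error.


error = h * offset / d
= 2.6 * 34.7 / 357
= 0.2527

0.2527


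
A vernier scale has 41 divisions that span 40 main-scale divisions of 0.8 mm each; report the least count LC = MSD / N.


LC = MSD / n_div
= 0.8 / 41
= 0.0195

0.0195


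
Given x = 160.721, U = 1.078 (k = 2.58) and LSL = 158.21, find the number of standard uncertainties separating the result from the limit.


u = U / k = 1.078 / 2.58 = 0.41782946
margin = |LSL - x| = |158.21 - 160.721| = 2.511
z = margin / u = 2.511 / 0.41782946
z = 6.0096

6.0096


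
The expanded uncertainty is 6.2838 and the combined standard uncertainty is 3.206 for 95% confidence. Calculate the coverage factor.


k = U / uc
k = 6.2838 / 3.206
k = 1.96

1.96


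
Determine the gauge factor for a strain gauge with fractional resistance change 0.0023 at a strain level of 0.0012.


GF = (dR/R) / epsilon
= 0.0023 / 0.0012
= 1.9167

1.9167


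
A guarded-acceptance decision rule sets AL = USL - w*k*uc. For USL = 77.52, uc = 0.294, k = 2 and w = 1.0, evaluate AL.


U = k * uc = 2 * 0.294 = 0.588
guard band g = w * U = 1.0 * 0.588 = 0.588
AL = USL - g = 77.52 - 0.588
AL = 76.9320

76.9320


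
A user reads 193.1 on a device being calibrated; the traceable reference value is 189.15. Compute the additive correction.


Correction = standard - reading
= 189.15 - 193.1
= -3.9500

-3.9500


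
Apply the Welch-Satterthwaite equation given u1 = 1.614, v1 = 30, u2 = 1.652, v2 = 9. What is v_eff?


uc = sqrt(u1^2 + u2^2) = sqrt(1.614^2 + 1.652^2) = 2.3095671
v_eff = uc^4 / (u1^4/v1 + u2^4/v2)
= 2.3095671^4 / (1.614^4/30 + 1.652^4/9)
= 28.452625 / 1.0537567
v_eff = 27.0011

27.0011


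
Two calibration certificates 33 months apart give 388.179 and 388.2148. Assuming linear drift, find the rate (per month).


rate = (v2 - v1) / months
= (388.2148 - 388.179) / 33
= 0.0358 / 33
= 0.0011

0.0011


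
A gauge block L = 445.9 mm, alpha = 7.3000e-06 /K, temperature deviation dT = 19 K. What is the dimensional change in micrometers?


dL = L * alpha * dT
= 445.9 * 7.3000e-06 * 19
= 0.0618463 mm
dL_um = 0.0618463 * 1000 = 61.8463 um

61.8463


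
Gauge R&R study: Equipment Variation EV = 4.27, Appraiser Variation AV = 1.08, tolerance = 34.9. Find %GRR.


GRR = sqrt(EV^2 + AV^2) = sqrt(4.27^2 + 1.08^2) = 4.4044636
%GRR = GRR / tol * 100 = 4.4044636 / 34.9 * 100
%GRR = 12.6202

12.6202


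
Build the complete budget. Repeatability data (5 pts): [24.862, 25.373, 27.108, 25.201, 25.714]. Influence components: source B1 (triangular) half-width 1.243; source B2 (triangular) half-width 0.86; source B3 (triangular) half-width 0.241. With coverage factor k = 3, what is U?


mean = (24.862 + 25.373 + 27.108 + 25.201 + 25.714) / 5 = 25.6516
s = sqrt(sum((x - mean)^2)/(n-1)) = 0.87021854
u_A = s / sqrt(n) = 0.87021854 / sqrt(5) = 0.38917356
u_B1 = 1.243 / sqrt(6) = 0.50745263
u_B2 = 0.86 / sqrt(6) = 0.35109353
u_B3 = 0.241 / sqrt(6) = 0.098387838
uc = sqrt(0.38917356^2 + 0.50745263^2 + 0.35109353^2 + 0.098387838^2) = 0.73614609
U = k * uc = 3 * 0.73614609
U = 2.2084

2.2084


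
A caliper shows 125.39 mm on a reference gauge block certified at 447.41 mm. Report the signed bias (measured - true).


Systematic error = measured - true
= 125.39 - 447.41
= -322.0200

-322.0200


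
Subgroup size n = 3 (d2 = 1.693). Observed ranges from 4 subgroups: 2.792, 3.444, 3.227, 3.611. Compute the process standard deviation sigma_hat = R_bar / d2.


R_bar = (2.792 + 3.444 + 3.227 + 3.611) / 4
R_bar = 13.074 / 4 = 3.2685
sigma_hat = R_bar / d2 = 3.2685 / 1.693 = 1.9306

1.9306


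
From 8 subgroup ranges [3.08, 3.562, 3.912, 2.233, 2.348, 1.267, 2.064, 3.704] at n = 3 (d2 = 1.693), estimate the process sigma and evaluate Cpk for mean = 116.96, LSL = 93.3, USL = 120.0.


R_bar = (3.08 + 3.562 + 3.912 + 2.233 + 2.348 + 1.267 + 2.064 + 3.704) / 8 = 2.77125
sigma = R_bar / d2 = 2.77125 / 1.693 = 1.6368872
Cp = (USL - LSL)/(6*sigma) = (120.0 - 93.3)/(6*1.6368872) = 2.7186
Cpu = (120.0 - 116.96)/(3*1.6368872) = 0.6191
Cpl = (116.96 - 93.3)/(3*1.6368872) = 4.8181
Cpk = min(Cpu, Cpl) = 0.6191

0.6191


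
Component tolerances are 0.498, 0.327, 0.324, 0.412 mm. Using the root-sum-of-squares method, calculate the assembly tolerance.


RSS = sqrt(0.498^2 + 0.327^2 + 0.324^2 + 0.412^2)
= sqrt(0.629653)
= 0.7935

0.7935


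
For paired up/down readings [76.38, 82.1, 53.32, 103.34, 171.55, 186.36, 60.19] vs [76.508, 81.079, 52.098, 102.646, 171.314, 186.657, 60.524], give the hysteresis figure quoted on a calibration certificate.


|76.38 - 76.508| = 0.1280
|82.1 - 81.079| = 1.0210
|53.32 - 52.098| = 1.2220
|103.34 - 102.646| = 0.6940
|171.55 - 171.314| = 0.2360
|186.36 - 186.657| = 0.2970
|60.19 - 60.524| = 0.3340
hysteresis = max(diffs) = 1.2220

1.2220


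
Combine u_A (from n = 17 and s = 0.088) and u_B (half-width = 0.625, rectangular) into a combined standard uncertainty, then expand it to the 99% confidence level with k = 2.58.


u_A = s / sqrt(n) = 0.088 / sqrt(17) = 0.021343135
u_B = half_width / sqrt(3) = 0.625 / sqrt(3) = 0.36084392
uc = sqrt(u_A^2 + u_B^2) = sqrt(0.021343135^2 + 0.36084392^2) = 0.36147457
U = k * uc = 2.58 * 0.36147457
U = 0.9326

0.9326


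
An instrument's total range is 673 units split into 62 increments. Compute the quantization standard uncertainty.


resolution = range / divisions
resolution = 673 / 62 = 10.854839
u_res = resolution / (2*sqrt(3))
u_res = 10.854839 / 3.4641016
u_res = 3.1335

3.1335


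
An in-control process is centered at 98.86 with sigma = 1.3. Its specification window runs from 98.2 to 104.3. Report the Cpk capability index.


Cpu = (USL - mean) / (3*sigma) = (104.3 - 98.86) / (3*1.3) = 1.3949
Cpl = (mean - LSL) / (3*sigma) = (98.86 - 98.2) / (3*1.3) = 0.1692
Cpk = min(Cpu, Cpl) = 0.1692

0.1692


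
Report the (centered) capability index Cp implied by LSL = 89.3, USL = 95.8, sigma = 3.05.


Cp = (USL - LSL) / (6 * sigma)
= (95.8 - 89.3) / (6 * 3.05)
= 6.5000 / 18.3000
= 0.3552

0.3552


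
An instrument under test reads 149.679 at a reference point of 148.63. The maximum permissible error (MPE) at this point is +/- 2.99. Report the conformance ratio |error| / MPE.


e = indication - reference = 149.679 - 148.63 = 1.0490
|e| = 1.0490
ratio = |e| / MPE = 1.0490 / 2.99
ratio = 0.3508

0.3508


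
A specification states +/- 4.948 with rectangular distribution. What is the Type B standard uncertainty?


u_B = half_width / sqrt(3)
u_B = 4.948 / 1.7320508
u_B = 2.8567

2.8567


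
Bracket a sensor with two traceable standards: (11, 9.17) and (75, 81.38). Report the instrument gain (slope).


slope = (y2 - y1) / (x2 - x1)
= (81.38 - 9.17) / (75 - 11)
= 72.2100 / 64
= 1.1283

1.1283


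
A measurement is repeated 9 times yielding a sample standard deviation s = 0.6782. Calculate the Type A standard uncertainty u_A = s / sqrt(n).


u_A = s / sqrt(n)
u_A = 0.6782 / sqrt(9)
u_A = 0.6782 / 3
u_A = 0.2261

0.2261


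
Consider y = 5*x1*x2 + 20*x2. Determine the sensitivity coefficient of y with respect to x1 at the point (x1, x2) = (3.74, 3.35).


y = 5*x1*x2 + 20*x2
dy/dx1 = 5*x2
Evaluate at x2 = 3.35: c1 = 5 * 3.35
c1 = 16.7500

16.7500


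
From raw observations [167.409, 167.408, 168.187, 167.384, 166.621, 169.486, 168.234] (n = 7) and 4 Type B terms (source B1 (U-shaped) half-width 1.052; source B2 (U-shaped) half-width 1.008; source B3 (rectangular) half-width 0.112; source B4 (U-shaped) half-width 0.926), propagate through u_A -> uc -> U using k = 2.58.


mean = (167.409 + 167.408 + 168.187 + 167.384 + 166.621 + 169.486 + 168.234) / 7 = 167.8184286
s = sqrt(sum((x - mean)^2)/(n-1)) = 0.91724095
u_A = s / sqrt(n) = 0.91724095 / sqrt(7) = 0.34668449
u_B1 = 1.052 / sqrt(2) = 0.74387633
u_B2 = 1.008 / sqrt(2) = 0.71276364
u_B3 = 0.112 / sqrt(3) = 0.06466323
u_B4 = 0.926 / sqrt(2) = 0.65478088
uc = sqrt(0.34668449^2 + 0.74387633^2 + 0.71276364^2 + 0.06466323^2 + 0.65478088^2) = 1.2706272
U = k * uc = 2.58 * 1.2706272
U = 3.2782

3.2782


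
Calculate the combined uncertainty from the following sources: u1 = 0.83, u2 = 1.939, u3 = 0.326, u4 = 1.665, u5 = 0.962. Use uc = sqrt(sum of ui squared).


uc = sqrt(0.83^2 + 1.939^2 + 0.326^2 + 1.665^2 + 0.962^2)
uc = sqrt(8.252566)
uc = 2.8727

2.8727


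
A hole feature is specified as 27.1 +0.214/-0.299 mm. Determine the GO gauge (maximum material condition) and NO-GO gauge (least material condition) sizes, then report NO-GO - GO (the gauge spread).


GO = nominal - lower_tol (smallest hole = maximum material condition)
GO = 27.1 - 0.299 = 26.801
NO-GO = nominal + upper_tol (largest hole = least material condition)
NO-GO = 27.1 + 0.214 = 27.314
spread = NO-GO - GO = 27.314 - 26.801 = 0.5130

0.5130


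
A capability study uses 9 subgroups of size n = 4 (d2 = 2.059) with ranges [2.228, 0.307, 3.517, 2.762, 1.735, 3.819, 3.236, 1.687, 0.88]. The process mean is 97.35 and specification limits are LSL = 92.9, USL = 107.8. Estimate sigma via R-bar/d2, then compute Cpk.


R_bar = (2.228 + 0.307 + 3.517 + 2.762 + 1.735 + 3.819 + 3.236 + 1.687 + 0.88) / 9 = 2.2412222
sigma = R_bar / d2 = 2.2412222 / 2.059 = 1.0885003
Cp = (USL - LSL)/(6*sigma) = (107.8 - 92.9)/(6*1.0885003) = 2.2814
Cpu = (107.8 - 97.35)/(3*1.0885003) = 3.2001
Cpl = (97.35 - 92.9)/(3*1.0885003) = 1.3627
Cpk = min(Cpu, Cpl) = 1.3627

1.3627


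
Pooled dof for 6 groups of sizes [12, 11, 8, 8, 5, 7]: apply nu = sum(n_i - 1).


nu = sum_i (n_i - 1)
nu = ((12 - 1) + (11 - 1) + (8 - 1) + (8 - 1) + (5 - 1) + (7 - 1))
nu = 11 + 10 + 7 + 7 + 4 + 6
nu = 45

45


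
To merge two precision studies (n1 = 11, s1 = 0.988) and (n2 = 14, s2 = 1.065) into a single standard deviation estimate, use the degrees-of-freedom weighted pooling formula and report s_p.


s_p = sqrt(((n1-1)*s1^2 + (n2-1)*s2^2) / (n1+n2-2))
numerator = (11-1)*0.988^2 + (14-1)*1.065^2 = 9.76144 + 14.744925 = 24.506365
denominator = 11 + 14 - 2 = 23
s_p^2 = 24.506365 / 23 = 1.0654941
s_p = sqrt(1.0654941) = 1.0322

1.0322


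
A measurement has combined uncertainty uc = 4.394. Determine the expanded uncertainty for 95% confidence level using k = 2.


U = k * uc
U = 2 * 4.394
U = 8.7880

8.7880


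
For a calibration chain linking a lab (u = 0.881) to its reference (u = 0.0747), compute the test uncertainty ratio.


TUR = u_lab / u_ref
= 0.881 / 0.0747
= 11.7938

11.7938


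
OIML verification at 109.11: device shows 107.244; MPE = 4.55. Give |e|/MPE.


e = indication - reference = 107.244 - 109.11 = -1.8660
|e| = 1.8660
ratio = |e| / MPE = 1.8660 / 4.55
ratio = 0.4101

0.4101


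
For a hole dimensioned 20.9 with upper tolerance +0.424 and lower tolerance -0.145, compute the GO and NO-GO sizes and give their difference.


GO = nominal - lower_tol (smallest hole = maximum material condition)
GO = 20.9 - 0.145 = 20.755
NO-GO = nominal + upper_tol (largest hole = least material condition)
NO-GO = 20.9 + 0.424 = 21.324
spread = NO-GO - GO = 21.324 - 20.755 = 0.5690

0.5690


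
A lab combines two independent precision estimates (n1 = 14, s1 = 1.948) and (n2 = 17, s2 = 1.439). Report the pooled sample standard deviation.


s_p = sqrt(((n1-1)*s1^2 + (n2-1)*s2^2) / (n1+n2-2))
numerator = (14-1)*1.948^2 + (17-1)*1.439^2 = 49.331152 + 33.131536 = 82.462688
denominator = 14 + 17 - 2 = 29
s_p^2 = 82.462688 / 29 = 2.843541
s_p = sqrt(2.843541) = 1.6863

1.6863


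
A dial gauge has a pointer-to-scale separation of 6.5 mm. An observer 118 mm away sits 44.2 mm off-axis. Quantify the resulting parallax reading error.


error = h * offset / d
= 6.5 * 44.2 / 118
= 2.4347

2.4347


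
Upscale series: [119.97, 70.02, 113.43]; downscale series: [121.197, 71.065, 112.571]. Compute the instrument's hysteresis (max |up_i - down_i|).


|119.97 - 121.197| = 1.2270
|70.02 - 71.065| = 1.0450
|113.43 - 112.571| = 0.8590
hysteresis = max(diffs) = 1.2270

1.2270


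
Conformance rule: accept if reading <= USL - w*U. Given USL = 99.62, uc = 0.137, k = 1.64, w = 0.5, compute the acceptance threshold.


U = k * uc = 1.64 * 0.137 = 0.22468
guard band g = w * U = 0.5 * 0.22468 = 0.11234
AL = USL - g = 99.62 - 0.11234
AL = 99.5077

99.5077


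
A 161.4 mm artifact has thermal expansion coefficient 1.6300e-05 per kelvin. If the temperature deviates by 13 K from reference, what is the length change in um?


dL = L * alpha * dT
= 161.4 * 1.6300e-05 * 13
= 0.0342007 mm
dL_um = 0.0342007 * 1000 = 34.2007 um

34.2007


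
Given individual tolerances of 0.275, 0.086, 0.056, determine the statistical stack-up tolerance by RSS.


RSS = sqrt(0.275^2 + 0.086^2 + 0.056^2)
= sqrt(0.086157)
= 0.2935

0.2935


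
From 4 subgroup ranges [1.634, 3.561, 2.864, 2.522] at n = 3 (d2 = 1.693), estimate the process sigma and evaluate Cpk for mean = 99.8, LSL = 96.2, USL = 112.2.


R_bar = (1.634 + 3.561 + 2.864 + 2.522) / 4 = 2.64525
sigma = R_bar / d2 = 2.64525 / 1.693 = 1.5624631
Cp = (USL - LSL)/(6*sigma) = (112.2 - 96.2)/(6*1.5624631) = 1.7067
Cpu = (112.2 - 99.8)/(3*1.5624631) = 2.6454
Cpl = (99.8 - 96.2)/(3*1.5624631) = 0.7680
Cpk = min(Cpu, Cpl) = 0.7680

0.7680


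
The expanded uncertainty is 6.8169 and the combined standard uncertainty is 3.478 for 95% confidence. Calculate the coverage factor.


k = U / uc
k = 6.8169 / 3.478
k = 1.96

1.96


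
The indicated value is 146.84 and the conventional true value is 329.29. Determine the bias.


Systematic error = measured - true
= 146.84 - 329.29
= -182.4500

-182.4500


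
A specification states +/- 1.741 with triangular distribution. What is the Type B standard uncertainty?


u_B = half_width / sqrt(6)
u_B = 1.741 / 2.4494897
u_B = 0.7108

0.7108


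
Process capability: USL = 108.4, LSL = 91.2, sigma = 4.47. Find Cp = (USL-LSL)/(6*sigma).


Cp = (USL - LSL) / (6 * sigma)
= (108.4 - 91.2) / (6 * 4.47)
= 17.2000 / 26.8200
= 0.6413

0.6413


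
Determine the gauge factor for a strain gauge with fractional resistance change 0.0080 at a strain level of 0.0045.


GF = (dR/R) / epsilon
= 0.0080 / 0.0045
= 1.7778

1.7778


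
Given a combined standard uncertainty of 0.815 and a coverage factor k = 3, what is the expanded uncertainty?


U = k * uc
U = 3 * 0.815
U = 2.4450

2.4450


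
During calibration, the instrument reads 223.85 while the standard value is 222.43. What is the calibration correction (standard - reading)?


Correction = standard - reading
= 222.43 - 223.85
= -1.4200

-1.4200


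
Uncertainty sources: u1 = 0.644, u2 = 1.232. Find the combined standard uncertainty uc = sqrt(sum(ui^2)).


uc = sqrt(0.644^2 + 1.232^2)
uc = sqrt(1.93256)
uc = 1.3902

1.3902


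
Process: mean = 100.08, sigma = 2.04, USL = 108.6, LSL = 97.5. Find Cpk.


Cpu = (USL - mean) / (3*sigma) = (108.6 - 100.08) / (3*2.04) = 1.3922
Cpl = (mean - LSL) / (3*sigma) = (100.08 - 97.5) / (3*2.04) = 0.4216
Cpk = min(Cpu, Cpl) = 0.4216

0.4216


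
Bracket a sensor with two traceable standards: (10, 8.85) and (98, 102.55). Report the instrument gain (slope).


slope = (y2 - y1) / (x2 - x1)
= (102.55 - 8.85) / (98 - 10)
= 93.7000 / 88
= 1.0648

1.0648


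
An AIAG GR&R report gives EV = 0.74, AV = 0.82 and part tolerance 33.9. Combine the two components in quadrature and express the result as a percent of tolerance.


GRR = sqrt(EV^2 + AV^2) = sqrt(0.74^2 + 0.82^2) = 1.1045361
%GRR = GRR / tol * 100 = 1.1045361 / 33.9 * 100
%GRR = 3.2582

3.2582


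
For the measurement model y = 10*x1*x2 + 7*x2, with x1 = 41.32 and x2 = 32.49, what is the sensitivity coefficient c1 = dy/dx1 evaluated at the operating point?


y = 10*x1*x2 + 7*x2
dy/dx1 = 10*x2
Evaluate at x2 = 32.49: c1 = 10 * 32.49
c1 = 324.9000

324.9000


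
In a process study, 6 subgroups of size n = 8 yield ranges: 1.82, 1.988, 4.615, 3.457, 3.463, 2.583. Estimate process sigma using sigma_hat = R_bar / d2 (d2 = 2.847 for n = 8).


R_bar = (1.82 + 1.988 + 4.615 + 3.457 + 3.463 + 2.583) / 6
R_bar = 17.926 / 6 = 2.9876667
sigma_hat = R_bar / d2 = 2.9876667 / 2.847 = 1.0494

1.0494


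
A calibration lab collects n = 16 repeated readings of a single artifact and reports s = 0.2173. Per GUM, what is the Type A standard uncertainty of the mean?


u_A = s / sqrt(n)
u_A = 0.2173 / sqrt(16)
u_A = 0.2173 / 4
u_A = 0.0543

0.0543


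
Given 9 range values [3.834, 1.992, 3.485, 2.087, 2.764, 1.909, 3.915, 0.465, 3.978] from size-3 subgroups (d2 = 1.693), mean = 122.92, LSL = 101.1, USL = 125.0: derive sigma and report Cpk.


R_bar = (3.834 + 1.992 + 3.485 + 2.087 + 2.764 + 1.909 + 3.915 + 0.465 + 3.978) / 9 = 2.7143333
sigma = R_bar / d2 = 2.7143333 / 1.693 = 1.6032683
Cp = (USL - LSL)/(6*sigma) = (125.0 - 101.1)/(6*1.6032683) = 2.4845
Cpu = (125.0 - 122.92)/(3*1.6032683) = 0.4324
Cpl = (122.92 - 101.1)/(3*1.6032683) = 4.5366
Cpk = min(Cpu, Cpl) = 0.4324

0.4324


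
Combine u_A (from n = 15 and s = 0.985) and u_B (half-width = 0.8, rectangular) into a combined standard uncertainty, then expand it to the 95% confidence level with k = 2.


u_A = s / sqrt(n) = 0.985 / sqrt(15) = 0.25432591
u_B = half_width / sqrt(3) = 0.8 / sqrt(3) = 0.46188022
uc = sqrt(u_A^2 + u_B^2) = sqrt(0.25432591^2 + 0.46188022^2) = 0.52727128
U = k * uc = 2 * 0.52727128
U = 1.0545

1.0545


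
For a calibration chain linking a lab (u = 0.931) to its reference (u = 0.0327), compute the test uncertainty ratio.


TUR = u_lab / u_ref
= 0.931 / 0.0327
= 28.4709

28.4709


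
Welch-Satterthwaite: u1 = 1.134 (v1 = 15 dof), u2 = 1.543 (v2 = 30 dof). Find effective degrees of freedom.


uc = sqrt(u1^2 + u2^2) = sqrt(1.134^2 + 1.543^2) = 1.9148903
v_eff = uc^4 / (u1^4/v1 + u2^4/v2)
= 1.9148903^4 / (1.134^4/15 + 1.543^4/30)
= 13.445458 / 0.29919359
v_eff = 44.9390

44.9390


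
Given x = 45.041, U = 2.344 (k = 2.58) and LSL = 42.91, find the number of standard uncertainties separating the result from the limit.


u = U / k = 2.344 / 2.58 = 0.90852713
margin = |LSL - x| = |42.91 - 45.041| = 2.131
z = margin / u = 2.131 / 0.90852713
z = 2.3456

2.3456


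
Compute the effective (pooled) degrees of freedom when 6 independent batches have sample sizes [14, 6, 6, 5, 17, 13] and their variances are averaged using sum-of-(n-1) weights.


nu = sum_i (n_i - 1)
nu = ((14 - 1) + (6 - 1) + (6 - 1) + (5 - 1) + (17 - 1) + (13 - 1))
nu = 13 + 5 + 5 + 4 + 16 + 12
nu = 55

55


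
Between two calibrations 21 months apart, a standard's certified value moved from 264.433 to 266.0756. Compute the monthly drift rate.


rate = (v2 - v1) / months
= (266.0756 - 264.433) / 21
= 1.6426 / 21
= 0.0782

0.0782


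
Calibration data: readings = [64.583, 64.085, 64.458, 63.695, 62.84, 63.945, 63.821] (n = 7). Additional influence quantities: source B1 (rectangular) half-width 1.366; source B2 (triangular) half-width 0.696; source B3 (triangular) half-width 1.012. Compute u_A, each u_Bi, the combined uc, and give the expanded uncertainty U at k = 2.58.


mean = (64.583 + 64.085 + 64.458 + 63.695 + 62.84 + 63.945 + 63.821) / 7 = 63.91814286
s = sqrt(sum((x - mean)^2)/(n-1)) = 0.57498766
u_A = s / sqrt(n) = 0.57498766 / sqrt(7) = 0.21732491
u_B1 = 1.366 / sqrt(3) = 0.78866047
u_B2 = 0.696 / sqrt(6) = 0.28414081
u_B3 = 1.012 / sqrt(6) = 0.41314727
uc = sqrt(0.21732491^2 + 0.78866047^2 + 0.28414081^2 + 0.41314727^2) = 0.95950097
U = k * uc = 2.58 * 0.95950097
U = 2.4755

2.4755


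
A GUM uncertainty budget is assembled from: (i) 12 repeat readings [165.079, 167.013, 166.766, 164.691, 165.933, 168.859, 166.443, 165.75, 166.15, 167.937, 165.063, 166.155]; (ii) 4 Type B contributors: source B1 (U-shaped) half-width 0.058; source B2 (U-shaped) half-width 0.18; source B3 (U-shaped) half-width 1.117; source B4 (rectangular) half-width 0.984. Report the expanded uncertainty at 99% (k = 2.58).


mean = (165.079 + 167.013 + 166.766 + 164.691 + 165.933 + 168.859 + 166.443 + 165.75 + 166.15 + 167.937 + 165.063 + 166.155) / 12 = 166.3199167
s = sqrt(sum((x - mean)^2)/(n-1)) = 1.2083072
u_A = s / sqrt(n) = 1.2083072 / sqrt(12) = 0.34880824
u_B1 = 0.058 / sqrt(2) = 0.041012193
u_B2 = 0.18 / sqrt(2) = 0.12727922
u_B3 = 1.117 / sqrt(2) = 0.78983827
u_B4 = 0.984 / sqrt(3) = 0.56811266
uc = sqrt(0.34880824^2 + 0.041012193^2 + 0.12727922^2 + 0.78983827^2 + 0.56811266^2) = 1.0421831
U = k * uc = 2.58 * 1.0421831
U = 2.6888

2.6888


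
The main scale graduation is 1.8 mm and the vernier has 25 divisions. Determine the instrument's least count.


LC = MSD / n_div
= 1.8 / 25
= 0.0720

0.0720


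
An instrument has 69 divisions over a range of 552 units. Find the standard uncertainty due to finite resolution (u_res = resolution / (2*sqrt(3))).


resolution = range / divisions
resolution = 552 / 69 = 8
u_res = resolution / (2*sqrt(3))
u_res = 8 / 3.4641016
u_res = 2.3094

2.3094


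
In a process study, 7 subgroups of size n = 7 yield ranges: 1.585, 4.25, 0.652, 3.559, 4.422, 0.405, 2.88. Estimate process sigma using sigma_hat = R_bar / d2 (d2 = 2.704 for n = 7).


R_bar = (1.585 + 4.25 + 0.652 + 3.559 + 4.422 + 0.405 + 2.88) / 7
R_bar = 17.753 / 7 = 2.5361429
sigma_hat = R_bar / d2 = 2.5361429 / 2.704 = 0.9379

0.9379


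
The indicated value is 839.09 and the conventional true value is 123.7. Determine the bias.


Systematic error = measured - true
= 839.09 - 123.7
= 715.3900

715.3900
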